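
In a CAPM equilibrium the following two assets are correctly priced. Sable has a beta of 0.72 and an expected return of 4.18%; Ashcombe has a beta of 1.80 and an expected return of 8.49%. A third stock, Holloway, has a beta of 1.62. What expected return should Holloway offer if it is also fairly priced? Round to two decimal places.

MRP (SML slope) = (8.49% − 4.18%) / (1.80 − 0.72) = 4.31% / 1.08 = 3.9907%
R_f (intercept) = 4.18% − 0.72 × 3.9907% = 1.3067%
E(R_Holloway) = R_f + β × MRP = 1.3067% + 1.62 × 3.9907% = 7.77%

7.77%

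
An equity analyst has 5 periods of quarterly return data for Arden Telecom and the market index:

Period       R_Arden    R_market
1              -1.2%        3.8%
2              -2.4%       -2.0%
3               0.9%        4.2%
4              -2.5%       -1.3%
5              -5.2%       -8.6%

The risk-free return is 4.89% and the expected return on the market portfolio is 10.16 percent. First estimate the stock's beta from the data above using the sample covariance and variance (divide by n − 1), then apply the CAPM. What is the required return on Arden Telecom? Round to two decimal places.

Mean R_i = (-1.2 − 2.4 + 0.9 − 2.5 − 5.2) / 5 = -2.0800%
Mean R_m = (3.8 − 2.0 + 4.2 − 1.3 − 8.6) / 5 = -0.7800%
Σ(R_i − R̄_i)(R_m − R̄_m) = 43.8780  ⇒  Cov = 43.8780 / 4 = 10.9695
Σ(R_m − R̄_m)² = 108.6880  ⇒  Var(R_m) = 108.6880 / 4 = 27.1720
β = Cov / Var(R_m) = 10.9695 / 27.1720 = 0.4037
MRP = 10.16% − 4.89% = 5.27%
E(R) = R_f + β × MRP = 4.89% + 0.4037 × 5.27% = 7.02%

7.02%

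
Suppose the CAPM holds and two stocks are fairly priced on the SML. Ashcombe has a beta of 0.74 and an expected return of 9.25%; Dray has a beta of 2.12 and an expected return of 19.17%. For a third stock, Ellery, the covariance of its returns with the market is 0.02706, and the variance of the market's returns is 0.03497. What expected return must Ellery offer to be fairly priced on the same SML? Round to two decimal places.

9.49%

MRP = (19.17% − 9.25%) / (2.12 − 0.74) = 7.1884%
R_f = 9.25% − 0.74 × 7.1884% = 3.9306%
β_Ellery = Cov / Var(R_m) = 0.02706 / 0.03497 = 0.7738
E(R_Ellery) = R_f + β × MRP = 3.9306% + 0.7738 × 7.1884% = 9.49%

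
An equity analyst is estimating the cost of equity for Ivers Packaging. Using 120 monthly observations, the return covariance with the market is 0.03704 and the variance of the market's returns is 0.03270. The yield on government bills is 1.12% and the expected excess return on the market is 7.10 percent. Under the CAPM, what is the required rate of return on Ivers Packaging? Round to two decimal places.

9.16%

β = Cov(R_i, R_m) / Var(R_m) = 0.03704 / 0.03270 = 1.1327
E(R) = R_f + β × MRP = 1.12% + 1.1327 × 7.10% = 9.16%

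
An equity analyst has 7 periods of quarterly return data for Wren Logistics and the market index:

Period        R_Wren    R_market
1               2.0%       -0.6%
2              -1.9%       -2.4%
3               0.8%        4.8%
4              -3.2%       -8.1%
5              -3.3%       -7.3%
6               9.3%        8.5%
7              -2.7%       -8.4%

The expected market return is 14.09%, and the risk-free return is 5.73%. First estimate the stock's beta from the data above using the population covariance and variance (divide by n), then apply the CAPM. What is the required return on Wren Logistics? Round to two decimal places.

10.81%

Mean R_i = (2.0 − 1.9 + 0.8 − 3.2 − 3.3 + 9.3 − 2.7) / 7 = 0.1429%
Mean R_m = (-0.6 − 2.4 + 4.8 − 8.1 − 7.3 + 8.5 − 8.4) / 7 = -1.9286%
Σ(R_i − R̄_i)(R_m − R̄_m) = 160.8686  ⇒  Cov = 160.8686 / 7 = 22.9812
Σ(R_m − R̄_m)² = 264.8343  ⇒  Var(R_m) = 264.8343 / 7 = 37.8335
β = Cov / Var(R_m) = 22.9812 / 37.8335 = 0.6074
MRP = 14.09% − 5.73% = 8.36%
E(R) = R_f + β × MRP = 5.73% + 0.6074 × 8.36% = 10.81%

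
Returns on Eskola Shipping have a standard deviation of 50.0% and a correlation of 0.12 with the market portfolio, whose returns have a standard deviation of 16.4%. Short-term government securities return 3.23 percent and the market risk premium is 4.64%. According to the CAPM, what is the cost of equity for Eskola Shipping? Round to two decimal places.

4.93%

β = ρ × σ_i / σ_m = 0.12 × 50.0% / 16.4% = 0.3659
E(R) = 3.23% + 0.3659 × 4.64% = 4.93%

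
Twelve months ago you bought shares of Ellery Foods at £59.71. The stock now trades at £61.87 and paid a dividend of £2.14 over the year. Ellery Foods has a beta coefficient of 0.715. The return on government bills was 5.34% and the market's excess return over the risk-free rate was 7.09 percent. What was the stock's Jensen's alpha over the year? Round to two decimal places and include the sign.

-3.21%

Realised HPR = (P1 + D1 − P0) / P0 = (61.87 + 2.14 − 59.71) / 59.71 = 4.30 / 59.71 = 7.2015%
CAPM required = R_f + β·MRP = 5.34% + 0.715 × 7.09% = 10.40935%
α = realised − required = 7.2015% − 10.40935% = -3.21%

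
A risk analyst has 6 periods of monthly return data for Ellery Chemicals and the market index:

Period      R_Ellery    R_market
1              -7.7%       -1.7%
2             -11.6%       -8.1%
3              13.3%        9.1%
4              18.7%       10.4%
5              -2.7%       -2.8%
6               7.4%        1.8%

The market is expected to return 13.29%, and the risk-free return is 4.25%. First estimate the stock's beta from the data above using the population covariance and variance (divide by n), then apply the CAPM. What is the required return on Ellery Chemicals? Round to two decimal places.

Mean R_i = (-7.7 − 11.6 + 13.3 + 18.7 − 2.7 + 7.4) / 6 = 2.9000%
Mean R_m = (-1.7 − 8.1 + 9.1 + 10.4 − 2.8 + 1.8) / 6 = 1.4500%
Σ(R_i − R̄_i)(R_m − R̄_m) = 418.2100  ⇒  Cov = 418.2100 / 6 = 69.7017
Σ(R_m − R̄_m)² = 257.9350  ⇒  Var(R_m) = 257.9350 / 6 = 42.9892
β = Cov / Var(R_m) = 69.7017 / 42.9892 = 1.6214
MRP = 13.29% − 4.25% = 9.04%
E(R) = R_f + β × MRP = 4.25% + 1.6214 × 9.04% = 18.91%

18.91%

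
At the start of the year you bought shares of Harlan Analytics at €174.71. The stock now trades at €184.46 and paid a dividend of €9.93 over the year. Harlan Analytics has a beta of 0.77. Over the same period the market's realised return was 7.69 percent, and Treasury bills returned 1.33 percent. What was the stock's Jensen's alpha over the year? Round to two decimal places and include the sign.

Realised HPR = (P1 + D1 − P0) / P0 = (184.46 + 9.93 − 174.71) / 174.71 = 19.68 / 174.71 = 11.2644%
MRP = 7.69% − 1.33% = 6.36%
CAPM required = R_f + β·MRP = 1.33% + 0.77 × 6.36% = 6.2272%
α = realised − required = 11.2644% − 6.2272% = +5.04%

+5.04%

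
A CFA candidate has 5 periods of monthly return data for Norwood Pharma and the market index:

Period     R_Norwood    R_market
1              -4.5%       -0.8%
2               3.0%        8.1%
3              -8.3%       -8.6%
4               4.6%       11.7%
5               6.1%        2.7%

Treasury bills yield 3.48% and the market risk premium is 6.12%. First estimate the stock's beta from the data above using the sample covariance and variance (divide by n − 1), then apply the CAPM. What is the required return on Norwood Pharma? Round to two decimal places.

7.57%

Mean R_i = (-4.5 + 3.0 − 8.3 + 4.6 + 6.1) / 5 = 0.1800%
Mean R_m = (-0.8 + 8.1 − 8.6 + 11.7 + 2.7) / 5 = 2.6200%
Σ(R_i − R̄_i)(R_m − R̄_m) = 167.2120  ⇒  Cov = 167.2120 / 4 = 41.8030
Σ(R_m − R̄_m)² = 250.0680  ⇒  Var(R_m) = 250.0680 / 4 = 62.5170
β = Cov / Var(R_m) = 41.8030 / 62.5170 = 0.6687
E(R) = R_f + β × MRP = 3.48% + 0.6687 × 6.12% = 7.57%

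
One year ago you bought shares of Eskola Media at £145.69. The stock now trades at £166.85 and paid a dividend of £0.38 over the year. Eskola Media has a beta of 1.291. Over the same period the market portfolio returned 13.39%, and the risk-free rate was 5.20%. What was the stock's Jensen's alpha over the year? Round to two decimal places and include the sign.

-0.99%

Realised HPR = (P1 + D1 − P0) / P0 = (166.85 + 0.38 − 145.69) / 145.69 = 21.54 / 145.69 = 14.7848%
MRP = 13.39% − 5.20% = 8.19%
CAPM required = R_f + β·MRP = 5.20% + 1.291 × 8.19% = 15.77329%
α = realised − required = 14.7848% − 15.77329% = -0.99%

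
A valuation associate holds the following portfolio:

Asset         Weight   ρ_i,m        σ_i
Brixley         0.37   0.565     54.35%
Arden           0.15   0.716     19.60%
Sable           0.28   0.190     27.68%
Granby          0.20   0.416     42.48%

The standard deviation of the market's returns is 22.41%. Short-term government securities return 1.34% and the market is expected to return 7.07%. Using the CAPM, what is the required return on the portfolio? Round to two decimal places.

β_Brixley = 0.565 × 54.35% / 22.41% = 1.3703
β_Arden = 0.716 × 19.60% / 22.41% = 0.6262
β_Sable = 0.190 × 27.68% / 22.41% = 0.2347
β_Granby = 0.416 × 42.48% / 22.41% = 0.7886
β_P = Σ w_i β_i = 0.37×1.3703 + 0.15×0.6262 + 0.28×0.2347 + 0.20×0.7886 = 0.8244
MRP = 7.07% − 1.34% = 5.73%
E(R_P) = R_f + β_P × MRP = 1.34% + 0.8244 × 5.73% = 6.06%

6.06%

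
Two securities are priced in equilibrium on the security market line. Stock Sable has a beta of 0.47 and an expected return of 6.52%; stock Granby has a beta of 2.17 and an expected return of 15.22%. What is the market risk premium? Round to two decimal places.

Both satisfy E(R) = R_f + β·MRP, so the slope of the SML is
MRP = (15.22% − 6.52%) / (2.17 − 0.47) = 8.70% / 1.70 = 5.1176%

5.12%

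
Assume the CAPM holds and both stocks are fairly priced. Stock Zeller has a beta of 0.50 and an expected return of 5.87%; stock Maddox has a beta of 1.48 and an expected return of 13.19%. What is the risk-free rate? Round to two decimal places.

2.14%

Both satisfy E(R) = R_f + β·MRP, so the slope of the SML is
MRP = (13.19% − 5.87%) / (1.48 − 0.50) = 7.32% / 0.98 = 7.4694%
R_f = E(R_Zeller) − β_Zeller·MRP = 5.87% − 0.50 × 7.4694% = 2.1353%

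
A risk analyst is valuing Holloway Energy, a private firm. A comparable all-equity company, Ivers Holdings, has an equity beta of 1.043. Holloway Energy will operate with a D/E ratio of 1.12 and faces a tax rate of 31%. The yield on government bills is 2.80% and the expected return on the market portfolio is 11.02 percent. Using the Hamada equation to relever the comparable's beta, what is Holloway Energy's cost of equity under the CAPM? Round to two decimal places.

18.00%

β_L = β_U × [1 + (1 − t)(D/E)] = 1.043 × [1 + (1 − 0.31) × 1.12]
    = 1.043 × [1 + 0.69 × 1.12] = 1.043 × 1.7728 = 1.8490
MRP = 11.02% − 2.80% = 8.22%
E(R) = R_f + β_L × MRP = 2.80% + 1.8490 × 8.22% = 18.00%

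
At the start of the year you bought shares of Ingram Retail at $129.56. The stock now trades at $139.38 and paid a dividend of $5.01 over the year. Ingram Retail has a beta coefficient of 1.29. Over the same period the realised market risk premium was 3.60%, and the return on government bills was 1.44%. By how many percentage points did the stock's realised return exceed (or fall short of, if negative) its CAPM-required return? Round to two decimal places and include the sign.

+5.36%

Realised HPR = (P1 + D1 − P0) / P0 = (139.38 + 5.01 − 129.56) / 129.56 = 14.83 / 129.56 = 11.4464%
CAPM required = R_f + β·MRP = 1.44% + 1.29 × 3.60% = 6.0840%
α = realised − required = 11.4464% − 6.0840% = +5.36%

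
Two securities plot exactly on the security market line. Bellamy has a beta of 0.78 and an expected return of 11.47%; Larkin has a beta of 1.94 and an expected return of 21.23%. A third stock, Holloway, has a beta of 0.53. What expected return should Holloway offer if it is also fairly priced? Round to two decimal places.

9.37%

MRP (SML slope) = (21.23% − 11.47%) / (1.94 − 0.78) = 9.76% / 1.16 = 8.4138%
R_f (intercept) = 11.47% − 0.78 × 8.4138% = 4.9072%
E(R_Holloway) = R_f + β × MRP = 4.9072% + 0.53 × 8.4138% = 9.37%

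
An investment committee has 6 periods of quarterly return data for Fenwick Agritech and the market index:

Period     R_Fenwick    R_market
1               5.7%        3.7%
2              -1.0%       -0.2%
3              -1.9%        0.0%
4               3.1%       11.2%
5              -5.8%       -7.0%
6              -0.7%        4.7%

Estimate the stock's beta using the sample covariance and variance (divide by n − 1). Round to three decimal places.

Mean R_i = (5.7 − 1.0 − 1.9 + 3.1 − 5.8 − 0.7) / 6 = -0.1000%
Mean R_m = (3.7 − 0.2 + 0.0 + 11.2 − 7.0 + 4.7) / 6 = 2.0667%
Σ(R_i − R̄_i)(R_m − R̄_m) = 94.5600  ⇒  Cov = 94.5600 / 5 = 18.9120
Σ(R_m − R̄_m)² = 184.6333  ⇒  Var(R_m) = 184.6333 / 5 = 36.9267
β = Cov / Var(R_m) = 18.9120 / 36.9267 = 0.5121

0.512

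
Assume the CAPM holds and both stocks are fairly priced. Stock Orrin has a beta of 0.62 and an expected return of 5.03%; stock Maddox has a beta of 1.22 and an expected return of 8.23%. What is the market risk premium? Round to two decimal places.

5.33%

Both satisfy E(R) = R_f + β·MRP, so the slope of the SML is
MRP = (8.23% − 5.03%) / (1.22 − 0.62) = 3.20% / 0.60 = 5.3333%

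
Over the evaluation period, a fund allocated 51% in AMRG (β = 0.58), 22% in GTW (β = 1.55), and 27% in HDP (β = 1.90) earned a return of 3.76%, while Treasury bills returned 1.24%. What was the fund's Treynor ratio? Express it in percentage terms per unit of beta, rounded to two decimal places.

2.19%

β_P = 0.51×0.58 + 0.22×1.55 + 0.27×1.90 = 1.1498
Treynor = (R_P − R_f) / β_P = (3.76% − 1.24%) / 1.1498 = 2.52% / 1.1498 = 2.19%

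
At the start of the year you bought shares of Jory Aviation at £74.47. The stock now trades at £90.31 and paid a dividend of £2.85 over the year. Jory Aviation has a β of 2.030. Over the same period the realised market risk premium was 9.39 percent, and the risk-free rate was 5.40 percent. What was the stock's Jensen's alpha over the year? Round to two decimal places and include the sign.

Realised HPR = (P1 + D1 − P0) / P0 = (90.31 + 2.85 − 74.47) / 74.47 = 18.69 / 74.47 = 25.0974%
CAPM required = R_f + β·MRP = 5.40% + 2.030 × 9.39% = 24.46170%
α = realised − required = 25.0974% − 24.46170% = +0.64%

+0.64%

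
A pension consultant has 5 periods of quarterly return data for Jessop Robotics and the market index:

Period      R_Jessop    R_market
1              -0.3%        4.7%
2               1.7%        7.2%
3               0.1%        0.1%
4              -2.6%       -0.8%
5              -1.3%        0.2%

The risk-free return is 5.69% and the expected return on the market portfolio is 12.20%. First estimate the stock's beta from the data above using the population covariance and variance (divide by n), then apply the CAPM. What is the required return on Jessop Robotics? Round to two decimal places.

Mean R_i = (-0.3 + 1.7 + 0.1 − 2.6 − 1.3) / 5 = -0.4800%
Mean R_m = (4.7 + 7.2 + 0.1 − 0.8 + 0.2) / 5 = 2.2800%
Σ(R_i − R̄_i)(R_m − R̄_m) = 18.1320  ⇒  Cov = 18.1320 / 5 = 3.6264
Σ(R_m − R̄_m)² = 48.6280  ⇒  Var(R_m) = 48.6280 / 5 = 9.7256
β = Cov / Var(R_m) = 3.6264 / 9.7256 = 0.3729
MRP = 12.20% − 5.69% = 6.51%
E(R) = R_f + β × MRP = 5.69% + 0.3729 × 6.51% = 8.12%

8.12%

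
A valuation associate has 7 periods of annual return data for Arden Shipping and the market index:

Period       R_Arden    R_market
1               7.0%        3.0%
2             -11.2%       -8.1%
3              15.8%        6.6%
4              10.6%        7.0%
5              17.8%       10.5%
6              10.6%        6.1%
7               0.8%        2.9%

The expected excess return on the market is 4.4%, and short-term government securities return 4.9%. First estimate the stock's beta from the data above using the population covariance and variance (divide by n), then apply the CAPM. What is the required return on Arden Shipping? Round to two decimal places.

11.96%

Mean R_i = (7.0 − 11.2 + 15.8 + 10.6 + 17.8 + 10.6 + 0.8) / 7 = 7.3429%
Mean R_m = (3.0 − 8.1 + 6.6 + 7.0 + 10.5 + 6.1 + 2.9) / 7 = 4.0000%
Σ(R_i − R̄_i)(R_m − R̄_m) = 338.4800  ⇒  Cov = 338.4800 / 7 = 48.3543
Σ(R_m − R̄_m)² = 211.0400  ⇒  Var(R_m) = 211.0400 / 7 = 30.1486
β = Cov / Var(R_m) = 48.3543 / 30.1486 = 1.6039
E(R) = R_f + β × MRP = 4.9% + 1.6039 × 4.4% = 11.96%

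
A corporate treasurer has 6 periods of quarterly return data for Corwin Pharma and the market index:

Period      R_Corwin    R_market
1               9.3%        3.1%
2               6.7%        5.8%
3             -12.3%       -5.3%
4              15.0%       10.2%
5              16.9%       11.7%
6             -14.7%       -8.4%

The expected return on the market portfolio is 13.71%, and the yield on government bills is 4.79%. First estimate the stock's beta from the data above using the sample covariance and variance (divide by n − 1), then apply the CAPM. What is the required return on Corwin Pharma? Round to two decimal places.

Mean R_i = (9.3 + 6.7 − 12.3 + 15.0 + 16.9 − 14.7) / 6 = 3.4833%
Mean R_m = (3.1 + 5.8 − 5.3 + 10.2 + 11.7 − 8.4) / 6 = 2.8500%
Σ(R_i − R̄_i)(R_m − R̄_m) = 547.5250  ⇒  Cov = 547.5250 / 5 = 109.5050
Σ(R_m − R̄_m)² = 334.0950  ⇒  Var(R_m) = 334.0950 / 5 = 66.8190
β = Cov / Var(R_m) = 109.5050 / 66.8190 = 1.6388
MRP = 13.71% − 4.79% = 8.92%
E(R) = R_f + β × MRP = 4.79% + 1.6388 × 8.92% = 19.41%

19.41%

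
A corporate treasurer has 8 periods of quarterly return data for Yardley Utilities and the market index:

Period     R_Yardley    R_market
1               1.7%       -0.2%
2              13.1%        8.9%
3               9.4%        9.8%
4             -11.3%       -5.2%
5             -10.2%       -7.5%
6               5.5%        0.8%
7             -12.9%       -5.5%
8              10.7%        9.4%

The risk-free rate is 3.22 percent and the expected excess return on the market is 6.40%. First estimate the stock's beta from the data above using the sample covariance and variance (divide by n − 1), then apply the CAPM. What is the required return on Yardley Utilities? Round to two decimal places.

12.22%

Mean R_i = (1.7 + 13.1 + 9.4 − 11.3 − 10.2 + 5.5 − 12.9 + 10.7) / 8 = 0.7500%
Mean R_m = (-0.2 + 8.9 + 9.8 − 5.2 − 7.5 + 0.8 − 5.5 + 9.4) / 8 = 1.3125%
Σ(R_i − R̄_i)(R_m − R̄_m) = 511.6850  ⇒  Cov = 511.6850 / 7 = 73.0979
Σ(R_m − R̄_m)² = 364.0488  ⇒  Var(R_m) = 364.0488 / 7 = 52.0070
β = Cov / Var(R_m) = 73.0979 / 52.0070 = 1.4055
E(R) = R_f + β × MRP = 3.22% + 1.4055 × 6.40% = 12.22%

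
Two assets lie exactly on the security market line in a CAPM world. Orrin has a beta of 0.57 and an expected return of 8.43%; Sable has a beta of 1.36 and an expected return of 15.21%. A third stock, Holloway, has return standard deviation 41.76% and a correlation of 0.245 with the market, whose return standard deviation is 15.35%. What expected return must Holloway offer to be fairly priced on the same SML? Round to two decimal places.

MRP = (15.21% − 8.43%) / (1.36 − 0.57) = 8.5823%
R_f = 8.43% − 0.57 × 8.5823% = 3.5381%
β_Holloway = ρ·σ_i/σ_m = 0.245 × 41.76 / 15.35 = 0.6665
E(R_Holloway) = R_f + β × MRP = 3.5381% + 0.6665 × 8.5823% = 9.26%

9.26%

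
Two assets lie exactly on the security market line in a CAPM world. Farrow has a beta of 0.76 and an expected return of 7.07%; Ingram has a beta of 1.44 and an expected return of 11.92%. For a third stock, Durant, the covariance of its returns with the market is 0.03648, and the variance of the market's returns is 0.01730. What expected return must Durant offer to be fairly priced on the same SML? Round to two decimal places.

MRP = (11.92% − 7.07%) / (1.44 − 0.76) = 7.1324%
R_f = 7.07% − 0.76 × 7.1324% = 1.6494%
β_Durant = Cov / Var(R_m) = 0.03648 / 0.01730 = 2.1087
E(R_Durant) = R_f + β × MRP = 1.6494% + 2.1087 × 7.1324% = 16.69%

16.69%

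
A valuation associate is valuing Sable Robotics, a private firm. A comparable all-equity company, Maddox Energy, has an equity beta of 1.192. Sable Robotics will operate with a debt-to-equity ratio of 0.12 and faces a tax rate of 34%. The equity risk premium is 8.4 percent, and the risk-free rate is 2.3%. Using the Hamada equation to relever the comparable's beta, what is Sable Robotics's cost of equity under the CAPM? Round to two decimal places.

β_L = β_U × [1 + (1 − t)(D/E)] = 1.192 × [1 + (1 − 0.34) × 0.12]
    = 1.192 × [1 + 0.66 × 0.12] = 1.192 × 1.0792 = 1.2864
E(R) = R_f + β_L × MRP = 2.3% + 1.2864 × 8.4% = 13.11%

13.11%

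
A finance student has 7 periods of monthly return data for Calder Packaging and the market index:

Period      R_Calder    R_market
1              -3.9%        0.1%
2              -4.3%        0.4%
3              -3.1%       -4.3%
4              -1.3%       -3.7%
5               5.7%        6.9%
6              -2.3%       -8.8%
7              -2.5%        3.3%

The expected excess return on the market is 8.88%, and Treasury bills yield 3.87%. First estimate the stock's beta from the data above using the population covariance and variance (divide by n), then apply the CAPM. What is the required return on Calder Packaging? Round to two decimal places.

Mean R_i = (-3.9 − 4.3 − 3.1 − 1.3 + 5.7 − 2.3 − 2.5) / 7 = -1.6714%
Mean R_m = (0.1 + 0.4 − 4.3 − 3.7 + 6.9 − 8.8 + 3.3) / 7 = -0.8714%
Σ(R_i − R̄_i)(R_m − R̄_m) = 57.1543  ⇒  Cov = 57.1543 / 7 = 8.1649
Σ(R_m − R̄_m)² = 162.9743  ⇒  Var(R_m) = 162.9743 / 7 = 23.2820
β = Cov / Var(R_m) = 8.1649 / 23.2820 = 0.3507
E(R) = R_f + β × MRP = 3.87% + 0.3507 × 8.88% = 6.98%

6.98%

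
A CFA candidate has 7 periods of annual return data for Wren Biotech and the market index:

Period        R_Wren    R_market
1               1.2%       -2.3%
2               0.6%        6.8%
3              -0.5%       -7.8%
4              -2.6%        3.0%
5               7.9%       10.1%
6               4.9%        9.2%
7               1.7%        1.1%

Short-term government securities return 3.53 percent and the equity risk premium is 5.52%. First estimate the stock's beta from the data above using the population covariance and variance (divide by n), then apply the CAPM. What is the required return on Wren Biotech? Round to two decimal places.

5.42%

Mean R_i = (1.2 + 0.6 − 0.5 − 2.6 + 7.9 + 4.9 + 1.7) / 7 = 1.8857%
Mean R_m = (-2.3 + 6.8 − 7.8 + 3.0 + 10.1 + 9.2 + 1.1) / 7 = 2.8714%
Σ(R_i − R̄_i)(R_m − R̄_m) = 86.2571  ⇒  Cov = 86.2571 / 7 = 12.3224
Σ(R_m − R̄_m)² = 251.5143  ⇒  Var(R_m) = 251.5143 / 7 = 35.9306
β = Cov / Var(R_m) = 12.3224 / 35.9306 = 0.3430
E(R) = R_f + β × MRP = 3.53% + 0.3430 × 5.52% = 5.42%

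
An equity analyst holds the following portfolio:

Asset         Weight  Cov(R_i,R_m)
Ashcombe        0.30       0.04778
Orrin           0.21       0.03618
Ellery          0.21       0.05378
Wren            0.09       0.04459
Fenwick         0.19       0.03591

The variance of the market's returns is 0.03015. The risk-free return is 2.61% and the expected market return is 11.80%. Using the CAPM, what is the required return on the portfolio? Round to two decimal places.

16.04%

β_Ashcombe = 0.04778 / 0.03015 = 1.5847
β_Orrin = 0.03618 / 0.03015 = 1.2000
β_Ellery = 0.05378 / 0.03015 = 1.7837
β_Wren = 0.04459 / 0.03015 = 1.4789
β_Fenwick = 0.03591 / 0.03015 = 1.1910
β_P = Σ w_i β_i = 0.30×1.5847 + 0.21×1.2000 + 0.21×1.7837 + 0.09×1.4789 + 0.19×1.1910 = 1.4614
MRP = 11.80% − 2.61% = 9.19%
E(R_P) = R_f + β_P × MRP = 2.61% + 1.4614 × 9.19% = 16.04%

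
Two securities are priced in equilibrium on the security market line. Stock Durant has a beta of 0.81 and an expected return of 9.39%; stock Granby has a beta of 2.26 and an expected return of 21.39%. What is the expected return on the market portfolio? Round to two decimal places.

Both satisfy E(R) = R_f + β·MRP, so the slope of the SML is
MRP = (21.39% − 9.39%) / (2.26 − 0.81) = 12.00% / 1.45 = 8.2759%
R_f = E(R_Durant) − β_Durant·MRP = 9.39% − 0.81 × 8.2759% = 2.6865%
E(R_m) = R_f + MRP = 2.6865% + 8.2759% = 10.96%

10.96%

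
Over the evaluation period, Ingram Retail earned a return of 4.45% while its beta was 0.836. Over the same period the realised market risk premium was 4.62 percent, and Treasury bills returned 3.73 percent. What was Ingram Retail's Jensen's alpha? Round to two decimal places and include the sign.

-3.14%

CAPM benchmark = R_f + β(R_m − R_f) = 3.73% + 0.836 × 4.62% = 7.59232%
α = actual − benchmark = 4.45% − 7.59232% = -3.14%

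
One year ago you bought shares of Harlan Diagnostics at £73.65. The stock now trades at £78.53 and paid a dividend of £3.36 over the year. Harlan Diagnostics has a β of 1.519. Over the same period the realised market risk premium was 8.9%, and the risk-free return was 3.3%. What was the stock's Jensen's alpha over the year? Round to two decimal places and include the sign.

Realised HPR = (P1 + D1 − P0) / P0 = (78.53 + 3.36 − 73.65) / 73.65 = 8.24 / 73.65 = 11.1881%
CAPM required = R_f + β·MRP = 3.3% + 1.519 × 8.9% = 16.8191%
α = realised − required = 11.1881% − 16.8191% = -5.63%

-5.63%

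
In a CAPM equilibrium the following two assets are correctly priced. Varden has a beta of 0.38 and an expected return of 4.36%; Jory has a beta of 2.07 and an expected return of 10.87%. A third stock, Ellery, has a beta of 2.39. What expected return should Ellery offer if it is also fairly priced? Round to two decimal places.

12.10%

MRP (SML slope) = (10.87% − 4.36%) / (2.07 − 0.38) = 6.51% / 1.69 = 3.8521%
R_f (intercept) = 4.36% − 0.38 × 3.8521% = 2.8962%
E(R_Ellery) = R_f + β × MRP = 2.8962% + 2.39 × 3.8521% = 12.10%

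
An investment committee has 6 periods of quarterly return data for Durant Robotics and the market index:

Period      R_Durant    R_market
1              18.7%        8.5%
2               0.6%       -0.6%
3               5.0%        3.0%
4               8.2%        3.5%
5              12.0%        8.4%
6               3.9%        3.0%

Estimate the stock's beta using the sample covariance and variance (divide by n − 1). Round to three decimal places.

1.707

Mean R_i = (18.7 + 0.6 + 5.0 + 8.2 + 12.0 + 3.9) / 6 = 8.0667%
Mean R_m = (8.5 − 0.6 + 3.0 + 3.5 + 8.4 + 3.0) / 6 = 4.3000%
Σ(R_i − R̄_i)(R_m − R̄_m) = 106.6700  ⇒  Cov = 106.6700 / 5 = 21.3340
Σ(R_m − R̄_m)² = 62.4800  ⇒  Var(R_m) = 62.4800 / 5 = 12.4960
β = Cov / Var(R_m) = 21.3340 / 12.4960 = 1.7073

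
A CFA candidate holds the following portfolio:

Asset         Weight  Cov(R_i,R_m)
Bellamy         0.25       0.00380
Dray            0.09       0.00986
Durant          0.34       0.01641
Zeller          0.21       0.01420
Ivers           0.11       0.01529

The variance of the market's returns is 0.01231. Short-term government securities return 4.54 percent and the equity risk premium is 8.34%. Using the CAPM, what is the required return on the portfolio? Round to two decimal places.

12.72%

β_Bellamy = 0.00380 / 0.01231 = 0.3087
β_Dray = 0.00986 / 0.01231 = 0.8010
β_Durant = 0.01641 / 0.01231 = 1.3331
β_Zeller = 0.01420 / 0.01231 = 1.1535
β_Ivers = 0.01529 / 0.01231 = 1.2421
β_P = Σ w_i β_i = 0.25×0.3087 + 0.09×0.8010 + 0.34×1.3331 + 0.21×1.1535 + 0.11×1.2421 = 0.9814
E(R_P) = R_f + β_P × MRP = 4.54% + 0.9814 × 8.34% = 12.72%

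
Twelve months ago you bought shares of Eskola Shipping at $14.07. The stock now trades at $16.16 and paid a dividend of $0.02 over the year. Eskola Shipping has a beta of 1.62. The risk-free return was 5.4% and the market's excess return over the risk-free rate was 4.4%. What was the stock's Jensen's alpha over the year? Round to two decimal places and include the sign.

+2.47%

Realised HPR = (P1 + D1 − P0) / P0 = (16.16 + 0.02 − 14.07) / 14.07 = 2.11 / 14.07 = 14.9964%
CAPM required = R_f + β·MRP = 5.4% + 1.62 × 4.4% = 12.5280%
α = realised − required = 14.9964% − 12.5280% = +2.47%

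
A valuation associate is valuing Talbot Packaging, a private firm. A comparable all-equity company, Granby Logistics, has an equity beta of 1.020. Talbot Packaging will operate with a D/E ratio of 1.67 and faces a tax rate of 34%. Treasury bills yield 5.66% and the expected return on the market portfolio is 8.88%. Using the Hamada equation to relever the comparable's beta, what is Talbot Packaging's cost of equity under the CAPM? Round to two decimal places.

12.56%

β_L = β_U × [1 + (1 − t)(D/E)] = 1.020 × [1 + (1 − 0.34) × 1.67]
    = 1.020 × [1 + 0.66 × 1.67] = 1.020 × 2.1022 = 2.1442
MRP = 8.88% − 5.66% = 3.22%
E(R) = R_f + β_L × MRP = 5.66% + 2.1442 × 3.22% = 12.56%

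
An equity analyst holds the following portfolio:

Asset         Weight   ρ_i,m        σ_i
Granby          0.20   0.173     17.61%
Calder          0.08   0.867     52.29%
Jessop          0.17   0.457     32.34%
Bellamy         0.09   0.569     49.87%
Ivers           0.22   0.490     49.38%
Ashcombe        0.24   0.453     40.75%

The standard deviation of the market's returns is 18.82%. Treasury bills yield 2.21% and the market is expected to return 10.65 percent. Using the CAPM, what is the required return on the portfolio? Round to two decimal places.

β_Granby = 0.173 × 17.61% / 18.82% = 0.1619
β_Calder = 0.867 × 52.29% / 18.82% = 2.4089
β_Jessop = 0.457 × 32.34% / 18.82% = 0.7853
β_Bellamy = 0.569 × 49.87% / 18.82% = 1.5078
β_Ivers = 0.490 × 49.38% / 18.82% = 1.2857
β_Ashcombe = 0.453 × 40.75% / 18.82% = 0.9809
β_P = Σ w_i β_i = 0.20×0.1619 + 0.08×2.4089 + 0.17×0.7853 + 0.09×1.5078 + 0.22×1.2857 + 0.24×0.9809 = 1.0126
MRP = 10.65% − 2.21% = 8.44%
E(R_P) = R_f + β_P × MRP = 2.21% + 1.0126 × 8.44% = 10.76%

10.76%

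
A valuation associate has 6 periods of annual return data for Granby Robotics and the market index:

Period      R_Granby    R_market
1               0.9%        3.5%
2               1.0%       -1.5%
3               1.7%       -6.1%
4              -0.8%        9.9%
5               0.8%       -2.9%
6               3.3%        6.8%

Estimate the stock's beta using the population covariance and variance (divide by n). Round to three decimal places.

-0.041

Mean R_i = (0.9 + 1.0 + 1.7 − 0.8 + 0.8 + 3.3) / 6 = 1.1500%
Mean R_m = (3.5 − 1.5 − 6.1 + 9.9 − 2.9 + 6.8) / 6 = 1.6167%
Σ(R_i − R̄_i)(R_m − R̄_m) = -7.6750  ⇒  Cov = -7.6750 / 6 = -1.2792
Σ(R_m − R̄_m)² = 188.6883  ⇒  Var(R_m) = 188.6883 / 6 = 31.4481
β = Cov / Var(R_m) = -1.2792 / 31.4481 = -0.0407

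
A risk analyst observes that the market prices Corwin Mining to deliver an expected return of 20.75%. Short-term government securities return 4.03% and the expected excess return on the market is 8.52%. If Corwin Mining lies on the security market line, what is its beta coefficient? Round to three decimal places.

β = (E(R) − R_f) / MRP = (20.75% − 4.03%) / 8.52% = 16.72% / 8.52% = 1.962

1.962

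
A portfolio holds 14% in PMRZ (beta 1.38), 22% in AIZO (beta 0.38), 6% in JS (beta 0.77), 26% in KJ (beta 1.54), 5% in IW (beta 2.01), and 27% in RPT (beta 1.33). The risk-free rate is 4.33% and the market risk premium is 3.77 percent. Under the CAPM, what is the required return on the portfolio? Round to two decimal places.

β_P = Σ w_i β_i = 0.14×1.38 + 0.22×0.38 + 0.06×0.77 + 0.26×1.54 + 0.05×2.01 + 0.27×1.33 = 1.1830
E(R_P) = R_f + β_P × MRP = 4.33% + 1.1830 × 3.77% = 8.79%

8.79%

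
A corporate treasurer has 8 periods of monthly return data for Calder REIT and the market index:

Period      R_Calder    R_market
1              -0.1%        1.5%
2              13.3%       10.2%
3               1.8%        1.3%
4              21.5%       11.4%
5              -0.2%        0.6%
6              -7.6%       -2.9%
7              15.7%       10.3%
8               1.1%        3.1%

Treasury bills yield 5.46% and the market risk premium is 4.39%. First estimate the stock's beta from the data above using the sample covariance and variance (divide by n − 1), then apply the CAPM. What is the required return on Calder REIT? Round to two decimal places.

13.35%

Mean R_i = (-0.1 + 13.3 + 1.8 + 21.5 − 0.2 − 7.6 + 15.7 + 1.1) / 8 = 5.6875%
Mean R_m = (1.5 + 10.2 + 1.3 + 11.4 + 0.6 − 2.9 + 10.3 + 3.1) / 8 = 4.4375%
Σ(R_i − R̄_i)(R_m − R̄_m) = 368.0838  ⇒  Cov = 368.0838 / 7 = 52.5834
Σ(R_m − R̄_m)² = 204.8788  ⇒  Var(R_m) = 204.8788 / 7 = 29.2684
β = Cov / Var(R_m) = 52.5834 / 29.2684 = 1.7966
E(R) = R_f + β × MRP = 5.46% + 1.7966 × 4.39% = 13.35%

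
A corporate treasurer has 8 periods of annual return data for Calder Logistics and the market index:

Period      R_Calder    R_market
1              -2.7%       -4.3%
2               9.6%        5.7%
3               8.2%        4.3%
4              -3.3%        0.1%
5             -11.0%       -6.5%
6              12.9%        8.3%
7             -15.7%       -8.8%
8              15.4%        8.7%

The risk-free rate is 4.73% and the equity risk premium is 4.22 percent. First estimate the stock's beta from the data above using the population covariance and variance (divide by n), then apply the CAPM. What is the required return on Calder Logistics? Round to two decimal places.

Mean R_i = (-2.7 + 9.6 + 8.2 − 3.3 − 11.0 + 12.9 − 15.7 + 15.4) / 8 = 1.6750%
Mean R_m = (-4.3 + 5.7 + 4.3 + 0.1 − 6.5 + 8.3 − 8.8 + 8.7) / 8 = 0.9375%
Σ(R_i − R̄_i)(R_m − R̄_m) = 539.4075  ⇒  Cov = 539.4075 / 8 = 67.4259
Σ(R_m − R̄_m)² = 326.7188  ⇒  Var(R_m) = 326.7188 / 8 = 40.8399
β = Cov / Var(R_m) = 67.4259 / 40.8399 = 1.6510
E(R) = R_f + β × MRP = 4.73% + 1.6510 × 4.22% = 11.70%

11.70%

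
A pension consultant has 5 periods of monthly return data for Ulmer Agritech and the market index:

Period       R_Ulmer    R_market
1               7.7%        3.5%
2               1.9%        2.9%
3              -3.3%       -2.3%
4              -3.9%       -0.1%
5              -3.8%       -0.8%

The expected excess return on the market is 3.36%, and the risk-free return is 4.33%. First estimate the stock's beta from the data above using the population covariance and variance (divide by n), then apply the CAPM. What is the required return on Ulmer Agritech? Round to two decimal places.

Mean R_i = (7.7 + 1.9 − 3.3 − 3.9 − 3.8) / 5 = -0.2800%
Mean R_m = (3.5 + 2.9 − 2.3 − 0.1 − 0.8) / 5 = 0.6400%
Σ(R_i − R̄_i)(R_m − R̄_m) = 44.3760  ⇒  Cov = 44.3760 / 5 = 8.8752
Σ(R_m − R̄_m)² = 24.5520  ⇒  Var(R_m) = 24.5520 / 5 = 4.9104
β = Cov / Var(R_m) = 8.8752 / 4.9104 = 1.8074
E(R) = R_f + β × MRP = 4.33% + 1.8074 × 3.36% = 10.40%

10.40%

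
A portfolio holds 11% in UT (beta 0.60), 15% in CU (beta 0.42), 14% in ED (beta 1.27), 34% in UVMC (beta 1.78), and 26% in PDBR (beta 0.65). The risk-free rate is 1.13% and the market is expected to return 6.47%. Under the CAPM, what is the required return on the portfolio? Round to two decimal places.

6.90%

β_P = Σ w_i β_i = 0.11×0.60 + 0.15×0.42 + 0.14×1.27 + 0.34×1.78 + 0.26×0.65 = 1.0810
MRP = 6.47% − 1.13% = 5.34%
E(R_P) = R_f + β_P × MRP = 1.13% + 1.0810 × 5.34% = 6.90%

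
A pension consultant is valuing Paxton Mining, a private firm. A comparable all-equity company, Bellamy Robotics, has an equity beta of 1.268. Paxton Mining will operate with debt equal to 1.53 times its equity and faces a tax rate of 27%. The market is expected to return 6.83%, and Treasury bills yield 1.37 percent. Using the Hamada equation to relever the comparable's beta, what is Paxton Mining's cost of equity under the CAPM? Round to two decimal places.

β_L = β_U × [1 + (1 − t)(D/E)] = 1.268 × [1 + (1 − 0.27) × 1.53]
    = 1.268 × [1 + 0.73 × 1.53] = 1.268 × 2.1169 = 2.6842
MRP = 6.83% − 1.37% = 5.46%
E(R) = R_f + β_L × MRP = 1.37% + 2.6842 × 5.46% = 16.03%

16.03%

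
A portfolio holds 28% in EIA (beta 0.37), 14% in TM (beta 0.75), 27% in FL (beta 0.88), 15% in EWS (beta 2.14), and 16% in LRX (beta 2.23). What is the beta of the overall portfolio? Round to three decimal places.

β_P = Σ w_i β_i = 0.28×0.37 + 0.14×0.75 + 0.27×0.88 + 0.15×2.14 + 0.16×2.23 = 1.1240

1.124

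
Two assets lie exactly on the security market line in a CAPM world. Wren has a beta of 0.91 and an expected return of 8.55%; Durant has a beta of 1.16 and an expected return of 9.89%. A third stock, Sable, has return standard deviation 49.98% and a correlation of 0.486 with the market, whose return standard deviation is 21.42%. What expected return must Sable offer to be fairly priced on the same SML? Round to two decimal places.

MRP = (9.89% − 8.55%) / (1.16 − 0.91) = 5.3600%
R_f = 8.55% − 0.91 × 5.3600% = 3.6724%
β_Sable = ρ·σ_i/σ_m = 0.486 × 49.98 / 21.42 = 1.1340
E(R_Sable) = R_f + β × MRP = 3.6724% + 1.1340 × 5.3600% = 9.75%

9.75%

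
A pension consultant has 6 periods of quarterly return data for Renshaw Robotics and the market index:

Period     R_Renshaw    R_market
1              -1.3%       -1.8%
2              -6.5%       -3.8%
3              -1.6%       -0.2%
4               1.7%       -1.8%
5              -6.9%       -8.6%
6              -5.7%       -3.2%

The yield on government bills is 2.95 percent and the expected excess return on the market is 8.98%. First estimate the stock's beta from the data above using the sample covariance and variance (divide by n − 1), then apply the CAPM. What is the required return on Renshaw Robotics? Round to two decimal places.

10.62%

Mean R_i = (-1.3 − 6.5 − 1.6 + 1.7 − 6.9 − 5.7) / 6 = -3.3833%
Mean R_m = (-1.8 − 3.8 − 0.2 − 1.8 − 8.6 − 3.2) / 6 = -3.2333%
Σ(R_i − R̄_i)(R_m − R̄_m) = 36.2433  ⇒  Cov = 36.2433 / 5 = 7.2487
Σ(R_m − R̄_m)² = 42.4333  ⇒  Var(R_m) = 42.4333 / 5 = 8.4867
β = Cov / Var(R_m) = 7.2487 / 8.4867 = 0.8541
E(R) = R_f + β × MRP = 2.95% + 0.8541 × 8.98% = 10.62%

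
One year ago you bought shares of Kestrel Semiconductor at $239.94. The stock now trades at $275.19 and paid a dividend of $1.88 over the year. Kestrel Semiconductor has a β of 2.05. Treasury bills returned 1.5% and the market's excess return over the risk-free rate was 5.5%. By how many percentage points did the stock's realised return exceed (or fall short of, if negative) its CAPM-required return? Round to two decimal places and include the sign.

+2.70%

Realised HPR = (P1 + D1 − P0) / P0 = (275.19 + 1.88 − 239.94) / 239.94 = 37.13 / 239.94 = 15.4747%
CAPM required = R_f + β·MRP = 1.5% + 2.05 × 5.5% = 12.7750%
α = realised − required = 15.4747% − 12.7750% = +2.70%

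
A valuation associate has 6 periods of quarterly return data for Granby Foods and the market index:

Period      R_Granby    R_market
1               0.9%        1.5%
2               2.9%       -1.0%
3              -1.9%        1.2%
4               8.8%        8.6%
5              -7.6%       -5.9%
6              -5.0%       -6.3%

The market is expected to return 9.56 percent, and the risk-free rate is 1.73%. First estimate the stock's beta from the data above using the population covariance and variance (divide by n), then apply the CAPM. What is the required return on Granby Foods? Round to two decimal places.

9.31%

Mean R_i = (0.9 + 2.9 − 1.9 + 8.8 − 7.6 − 5.0) / 6 = -0.3167%
Mean R_m = (1.5 − 1.0 + 1.2 + 8.6 − 5.9 − 6.3) / 6 = -0.3167%
Σ(R_i − R̄_i)(R_m − R̄_m) = 147.5883  ⇒  Cov = 147.5883 / 6 = 24.5981
Σ(R_m − R̄_m)² = 152.5483  ⇒  Var(R_m) = 152.5483 / 6 = 25.4247
β = Cov / Var(R_m) = 24.5981 / 25.4247 = 0.9675
MRP = 9.56% − 1.73% = 7.83%
E(R) = R_f + β × MRP = 1.73% + 0.9675 × 7.83% = 9.31%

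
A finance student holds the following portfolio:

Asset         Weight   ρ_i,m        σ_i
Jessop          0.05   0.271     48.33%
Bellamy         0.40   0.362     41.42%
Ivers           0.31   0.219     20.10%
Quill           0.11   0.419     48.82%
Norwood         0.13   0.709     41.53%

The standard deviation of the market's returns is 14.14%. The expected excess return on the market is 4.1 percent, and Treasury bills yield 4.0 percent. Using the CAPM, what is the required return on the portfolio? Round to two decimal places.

8.09%

β_Jessop = 0.271 × 48.33% / 14.14% = 0.9263
β_Bellamy = 0.362 × 41.42% / 14.14% = 1.0604
β_Ivers = 0.219 × 20.10% / 14.14% = 0.3113
β_Quill = 0.419 × 48.82% / 14.14% = 1.4466
β_Norwood = 0.709 × 41.53% / 14.14% = 2.0824
β_P = Σ w_i β_i = 0.05×0.9263 + 0.40×1.0604 + 0.31×0.3113 + 0.11×1.4466 + 0.13×2.0824 = 0.9968
E(R_P) = R_f + β_P × MRP = 4.0% + 0.9968 × 4.1% = 8.09%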